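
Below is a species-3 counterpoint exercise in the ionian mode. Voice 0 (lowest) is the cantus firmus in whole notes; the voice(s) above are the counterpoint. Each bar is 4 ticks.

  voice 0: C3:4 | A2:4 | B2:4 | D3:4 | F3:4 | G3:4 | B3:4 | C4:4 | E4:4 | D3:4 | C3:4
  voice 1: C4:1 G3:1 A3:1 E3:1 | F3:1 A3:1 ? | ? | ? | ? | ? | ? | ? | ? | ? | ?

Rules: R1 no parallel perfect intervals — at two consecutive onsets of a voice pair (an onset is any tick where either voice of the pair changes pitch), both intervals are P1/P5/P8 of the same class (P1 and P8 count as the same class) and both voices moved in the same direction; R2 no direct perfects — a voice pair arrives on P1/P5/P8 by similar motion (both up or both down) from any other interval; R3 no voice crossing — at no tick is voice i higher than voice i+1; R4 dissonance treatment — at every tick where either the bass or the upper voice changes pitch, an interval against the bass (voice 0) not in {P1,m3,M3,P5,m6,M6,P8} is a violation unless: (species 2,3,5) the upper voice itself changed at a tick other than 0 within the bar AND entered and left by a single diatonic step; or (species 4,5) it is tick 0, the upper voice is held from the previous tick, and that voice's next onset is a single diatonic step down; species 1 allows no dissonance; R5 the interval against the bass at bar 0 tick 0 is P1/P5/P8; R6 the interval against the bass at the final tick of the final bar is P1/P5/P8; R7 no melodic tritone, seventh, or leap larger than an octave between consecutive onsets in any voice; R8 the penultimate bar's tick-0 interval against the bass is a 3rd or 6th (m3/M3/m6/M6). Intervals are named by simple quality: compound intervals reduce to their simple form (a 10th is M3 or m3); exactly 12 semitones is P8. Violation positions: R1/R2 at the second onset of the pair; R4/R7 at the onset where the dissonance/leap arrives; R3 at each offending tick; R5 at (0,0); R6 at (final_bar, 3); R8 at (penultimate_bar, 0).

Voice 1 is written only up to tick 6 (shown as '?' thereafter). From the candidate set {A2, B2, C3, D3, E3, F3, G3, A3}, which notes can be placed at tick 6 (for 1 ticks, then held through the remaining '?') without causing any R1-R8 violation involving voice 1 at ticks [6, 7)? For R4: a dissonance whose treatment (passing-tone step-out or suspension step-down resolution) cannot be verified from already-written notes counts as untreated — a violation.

{A2, A3, C3, E3, F3}

A2: legal
B2: violates R4,R7
C3: legal
D3: violates R4
E3: legal
F3: legal
G3: violates R4
A3: legal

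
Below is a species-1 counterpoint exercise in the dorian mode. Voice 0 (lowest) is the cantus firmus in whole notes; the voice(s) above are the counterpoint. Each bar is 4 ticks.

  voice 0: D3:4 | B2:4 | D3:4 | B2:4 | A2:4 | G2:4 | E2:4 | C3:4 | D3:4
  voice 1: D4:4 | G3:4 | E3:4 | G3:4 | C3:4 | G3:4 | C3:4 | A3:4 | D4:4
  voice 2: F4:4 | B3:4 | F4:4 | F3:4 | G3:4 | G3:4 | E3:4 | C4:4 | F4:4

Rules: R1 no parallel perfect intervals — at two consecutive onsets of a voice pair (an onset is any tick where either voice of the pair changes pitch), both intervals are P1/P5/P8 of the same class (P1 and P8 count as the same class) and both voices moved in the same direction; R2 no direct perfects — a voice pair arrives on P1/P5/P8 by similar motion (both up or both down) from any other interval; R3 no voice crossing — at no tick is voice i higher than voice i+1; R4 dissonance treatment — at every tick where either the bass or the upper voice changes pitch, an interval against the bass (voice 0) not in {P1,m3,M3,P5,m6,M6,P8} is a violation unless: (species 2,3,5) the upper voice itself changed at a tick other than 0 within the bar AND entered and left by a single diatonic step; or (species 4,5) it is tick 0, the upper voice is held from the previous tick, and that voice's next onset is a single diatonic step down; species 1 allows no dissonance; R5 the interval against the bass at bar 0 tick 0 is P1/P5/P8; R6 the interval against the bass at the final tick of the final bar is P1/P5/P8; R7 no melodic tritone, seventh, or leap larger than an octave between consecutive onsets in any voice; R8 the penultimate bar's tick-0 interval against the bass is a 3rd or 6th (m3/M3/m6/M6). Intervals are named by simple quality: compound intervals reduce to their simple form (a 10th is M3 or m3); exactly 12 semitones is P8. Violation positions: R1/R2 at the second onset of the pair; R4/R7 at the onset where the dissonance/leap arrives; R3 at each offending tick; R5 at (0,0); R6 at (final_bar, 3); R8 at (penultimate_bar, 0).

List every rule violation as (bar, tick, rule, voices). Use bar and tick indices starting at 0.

bar 0: v0=D3 v1=D4 v2=F4 downbeat m3
bar 1: v0=B2 v1=G3 v2=B3 downbeat P8
bar 2: v0=D3 v1=E3 v2=F4 downbeat m3
bar 3: v0=B2 v1=G3 v2=F3 downbeat TT
bar 4: v0=A2 v1=C3 v2=G3 downbeat m7
bar 5: v0=G2 v1=G3 v2=G3 downbeat P8
bar 6: v0=E2 v1=C3 v2=E3 downbeat P8
bar 7: v0=C3 v1=A3 v2=C4 downbeat P8
bar 8: v0=D3 v1=D4 v2=F4 downbeat m3
  -> R5 @ bar 0 tick 0 v(0, 2): opens on m3
  -> R2 @ bar 1 tick 0 v(0, 2): D3/F4 m3 -> B2/B3 P8 similar
  -> R7 @ bar 1 tick 0 v(2,): F4->B3 leap 6st
  -> R4 @ bar 2 tick 0 v(0, 1): D3/E3 M2 untreated
  -> R7 @ bar 2 tick 0 v(2,): B3->F4 leap 6st
  -> R3 @ bar 3 tick 0 v(1, 2): G3 above F3
  -> R4 @ bar 3 tick 0 v(0, 2): B2/F3 TT untreated
  -> R3 @ bar 3 tick 1 v(1, 2): G3 above F3
  -> R3 @ bar 3 tick 2 v(1, 2): G3 above F3
  -> R3 @ bar 3 tick 3 v(1, 2): G3 above F3
  -> R4 @ bar 4 tick 0 v(0, 2): A2/G3 m7 untreated
  -> R1 @ bar 6 tick 0 v(0, 2): G2/G3 P8 -> E2/E3 P8 similar
  -> R1 @ bar 7 tick 0 v(0, 2): E2/E3 P8 -> C3/C4 P8 similar
  -> R8 @ bar 7 tick 0 v(0, 2): penult P8 not 3rd/6th
  -> R2 @ bar 8 tick 0 v(0, 1): C3/A3 M6 -> D3/D4 P8 similar
  -> R6 @ bar 8 tick 3 v(0, 2): closes on m3

(0, 0, R5, (0, 2))
(1, 0, R2, (0, 2))
(1, 0, R7, (2,))
(2, 0, R4, (0, 1))
(2, 0, R7, (2,))
(3, 0, R3, (1, 2))
(3, 0, R4, (0, 2))
(3, 1, R3, (1, 2))
(3, 2, R3, (1, 2))
(3, 3, R3, (1, 2))
(4, 0, R4, (0, 2))
(6, 0, R1, (0, 2))
(7, 0, R1, (0, 2))
(7, 0, R8, (0, 2))
(8, 0, R2, (0, 1))
(8, 3, R6, (0, 2))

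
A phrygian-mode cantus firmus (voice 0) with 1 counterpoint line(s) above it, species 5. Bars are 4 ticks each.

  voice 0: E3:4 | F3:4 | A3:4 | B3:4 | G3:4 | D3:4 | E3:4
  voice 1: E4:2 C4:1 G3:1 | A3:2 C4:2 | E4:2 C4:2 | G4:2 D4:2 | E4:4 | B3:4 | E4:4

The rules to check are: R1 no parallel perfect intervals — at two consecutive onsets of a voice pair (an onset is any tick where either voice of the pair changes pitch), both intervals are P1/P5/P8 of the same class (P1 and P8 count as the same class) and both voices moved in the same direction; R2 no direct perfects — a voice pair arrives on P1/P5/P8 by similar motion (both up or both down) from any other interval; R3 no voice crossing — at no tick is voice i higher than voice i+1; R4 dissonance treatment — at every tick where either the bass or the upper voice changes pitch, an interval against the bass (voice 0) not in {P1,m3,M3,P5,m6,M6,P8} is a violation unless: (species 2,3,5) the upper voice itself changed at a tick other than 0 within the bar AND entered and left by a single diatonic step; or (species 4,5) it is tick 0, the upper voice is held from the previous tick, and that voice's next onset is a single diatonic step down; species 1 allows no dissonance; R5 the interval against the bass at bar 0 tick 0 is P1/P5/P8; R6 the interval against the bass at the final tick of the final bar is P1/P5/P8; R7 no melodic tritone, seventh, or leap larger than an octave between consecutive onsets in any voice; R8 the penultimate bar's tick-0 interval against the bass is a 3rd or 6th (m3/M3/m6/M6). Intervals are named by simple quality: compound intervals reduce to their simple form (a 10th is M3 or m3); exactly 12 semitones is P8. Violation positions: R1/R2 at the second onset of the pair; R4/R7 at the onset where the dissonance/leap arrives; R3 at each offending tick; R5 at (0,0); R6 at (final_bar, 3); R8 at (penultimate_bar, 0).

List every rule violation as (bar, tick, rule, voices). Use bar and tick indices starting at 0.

(2, 0, R1, (0, 1))
(6, 0, R2, (0, 1))

bar 0: v0=E3 v1=E4 downbeat P8
bar 1: v0=F3 v1=A3 downbeat M3
bar 2: v0=A3 v1=E4 downbeat P5
bar 3: v0=B3 v1=G4 downbeat m6
bar 4: v0=G3 v1=E4 downbeat M6
bar 5: v0=D3 v1=B3 downbeat M6
bar 6: v0=E3 v1=E4 downbeat P8
  -> R1 @ bar 2 tick 0 v(0, 1): F3/C4 P5 -> A3/E4 P5 similar
  -> R2 @ bar 6 tick 0 v(0, 1): D3/B3 M6 -> E3/E4 P8 similar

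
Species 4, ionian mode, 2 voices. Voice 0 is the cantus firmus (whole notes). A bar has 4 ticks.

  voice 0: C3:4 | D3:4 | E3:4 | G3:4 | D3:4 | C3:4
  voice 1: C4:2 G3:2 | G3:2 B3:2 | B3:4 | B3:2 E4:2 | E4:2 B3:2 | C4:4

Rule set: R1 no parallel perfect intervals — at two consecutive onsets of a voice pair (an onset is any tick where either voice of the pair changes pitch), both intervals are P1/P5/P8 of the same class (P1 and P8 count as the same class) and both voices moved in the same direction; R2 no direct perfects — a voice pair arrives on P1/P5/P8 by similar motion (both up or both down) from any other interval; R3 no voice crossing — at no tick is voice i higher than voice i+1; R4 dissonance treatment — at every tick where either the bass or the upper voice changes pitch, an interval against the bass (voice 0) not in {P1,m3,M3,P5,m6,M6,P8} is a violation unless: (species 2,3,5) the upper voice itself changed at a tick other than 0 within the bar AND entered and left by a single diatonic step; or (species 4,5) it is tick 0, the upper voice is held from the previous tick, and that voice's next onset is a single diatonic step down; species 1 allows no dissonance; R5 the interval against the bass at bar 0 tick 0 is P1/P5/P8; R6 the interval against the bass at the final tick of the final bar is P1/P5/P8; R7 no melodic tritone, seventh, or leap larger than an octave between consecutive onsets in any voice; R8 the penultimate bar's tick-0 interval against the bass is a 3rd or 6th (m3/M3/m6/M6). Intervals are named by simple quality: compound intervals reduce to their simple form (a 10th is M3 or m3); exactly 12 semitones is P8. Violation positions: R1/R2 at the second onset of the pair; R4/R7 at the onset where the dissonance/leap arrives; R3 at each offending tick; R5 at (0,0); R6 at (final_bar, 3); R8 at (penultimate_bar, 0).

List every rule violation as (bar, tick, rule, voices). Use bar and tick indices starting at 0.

(1, 0, R4, (0, 1))
(4, 0, R4, (0, 1))
(4, 0, R8, (0, 1))

bar 0: v0=C3 v1=C4 downbeat P8
bar 1: v0=D3 v1=G3 downbeat P4
bar 2: v0=E3 v1=B3 downbeat P5
bar 3: v0=G3 v1=B3 downbeat M3
bar 4: v0=D3 v1=E4 downbeat M2
bar 5: v0=C3 v1=C4 downbeat P8
  -> R4 @ bar 1 tick 0 v(0, 1): D3/G3 P4 untreated
  -> R4 @ bar 4 tick 0 v(0, 1): D3/E4 M2 untreated
  -> R8 @ bar 4 tick 0 v(0, 1): penult M2 not 3rd/6th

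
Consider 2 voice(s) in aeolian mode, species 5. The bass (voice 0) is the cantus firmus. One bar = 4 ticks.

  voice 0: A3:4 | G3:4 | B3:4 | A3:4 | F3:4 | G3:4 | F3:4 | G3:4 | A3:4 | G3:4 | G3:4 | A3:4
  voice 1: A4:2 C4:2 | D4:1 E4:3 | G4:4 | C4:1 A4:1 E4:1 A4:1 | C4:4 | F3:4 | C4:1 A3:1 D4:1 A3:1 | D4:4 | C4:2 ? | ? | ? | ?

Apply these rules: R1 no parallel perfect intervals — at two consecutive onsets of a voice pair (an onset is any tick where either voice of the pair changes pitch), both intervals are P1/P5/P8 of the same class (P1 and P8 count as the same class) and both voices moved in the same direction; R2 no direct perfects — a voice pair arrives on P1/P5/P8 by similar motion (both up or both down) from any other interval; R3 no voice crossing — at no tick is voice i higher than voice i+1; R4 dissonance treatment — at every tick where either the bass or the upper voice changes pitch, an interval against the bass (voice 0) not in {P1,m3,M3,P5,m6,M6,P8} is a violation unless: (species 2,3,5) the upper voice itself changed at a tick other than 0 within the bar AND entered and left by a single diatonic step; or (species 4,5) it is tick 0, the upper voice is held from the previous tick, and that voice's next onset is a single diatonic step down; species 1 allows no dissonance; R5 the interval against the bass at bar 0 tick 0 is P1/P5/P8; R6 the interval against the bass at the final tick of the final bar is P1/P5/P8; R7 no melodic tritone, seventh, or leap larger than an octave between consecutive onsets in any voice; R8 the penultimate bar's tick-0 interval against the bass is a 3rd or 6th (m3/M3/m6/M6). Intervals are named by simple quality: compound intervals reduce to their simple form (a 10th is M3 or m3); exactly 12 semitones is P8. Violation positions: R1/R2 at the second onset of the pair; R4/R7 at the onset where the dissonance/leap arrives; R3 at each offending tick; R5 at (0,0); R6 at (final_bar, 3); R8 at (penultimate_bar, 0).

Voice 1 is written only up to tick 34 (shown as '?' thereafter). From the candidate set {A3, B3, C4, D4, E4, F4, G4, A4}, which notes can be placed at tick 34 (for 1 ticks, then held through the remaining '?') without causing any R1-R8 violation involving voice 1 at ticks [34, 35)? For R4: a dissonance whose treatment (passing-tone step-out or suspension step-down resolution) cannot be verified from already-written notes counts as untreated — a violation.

A3: legal
B3: violates R4
C4: legal
D4: violates R4
E4: legal
F4: legal
G4: violates R4
A4: legal

{A3, A4, C4, E4, F4}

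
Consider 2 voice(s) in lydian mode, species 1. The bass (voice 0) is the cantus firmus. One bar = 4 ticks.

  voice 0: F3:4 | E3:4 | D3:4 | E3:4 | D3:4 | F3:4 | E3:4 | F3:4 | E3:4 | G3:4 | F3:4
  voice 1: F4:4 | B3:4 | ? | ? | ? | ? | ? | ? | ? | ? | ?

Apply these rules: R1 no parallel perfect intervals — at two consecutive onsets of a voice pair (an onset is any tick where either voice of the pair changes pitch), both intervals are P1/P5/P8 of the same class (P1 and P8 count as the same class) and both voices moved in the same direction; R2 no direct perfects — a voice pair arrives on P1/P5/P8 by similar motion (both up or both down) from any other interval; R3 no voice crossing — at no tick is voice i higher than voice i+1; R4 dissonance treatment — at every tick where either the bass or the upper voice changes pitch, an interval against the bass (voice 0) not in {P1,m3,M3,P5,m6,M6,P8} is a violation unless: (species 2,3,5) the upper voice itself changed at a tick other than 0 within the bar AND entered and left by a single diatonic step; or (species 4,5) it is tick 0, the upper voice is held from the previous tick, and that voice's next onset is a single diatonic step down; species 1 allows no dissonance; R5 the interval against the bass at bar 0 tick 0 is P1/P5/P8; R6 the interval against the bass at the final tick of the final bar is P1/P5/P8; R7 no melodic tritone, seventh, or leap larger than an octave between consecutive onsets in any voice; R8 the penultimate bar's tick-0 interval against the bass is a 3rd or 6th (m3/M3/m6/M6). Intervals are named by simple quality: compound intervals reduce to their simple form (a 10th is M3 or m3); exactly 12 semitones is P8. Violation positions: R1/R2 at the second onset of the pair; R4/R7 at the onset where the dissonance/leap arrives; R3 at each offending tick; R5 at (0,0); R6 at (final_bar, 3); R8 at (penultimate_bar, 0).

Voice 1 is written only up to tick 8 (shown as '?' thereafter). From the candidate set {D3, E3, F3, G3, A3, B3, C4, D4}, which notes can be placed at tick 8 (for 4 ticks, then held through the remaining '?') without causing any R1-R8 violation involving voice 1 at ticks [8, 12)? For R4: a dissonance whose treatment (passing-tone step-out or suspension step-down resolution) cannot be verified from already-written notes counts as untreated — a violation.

D3: violates R2
E3: violates R4
F3: violates R7
G3: violates R4
A3: violates R1
B3: legal
C4: violates R4
D4: legal

{B3, D4}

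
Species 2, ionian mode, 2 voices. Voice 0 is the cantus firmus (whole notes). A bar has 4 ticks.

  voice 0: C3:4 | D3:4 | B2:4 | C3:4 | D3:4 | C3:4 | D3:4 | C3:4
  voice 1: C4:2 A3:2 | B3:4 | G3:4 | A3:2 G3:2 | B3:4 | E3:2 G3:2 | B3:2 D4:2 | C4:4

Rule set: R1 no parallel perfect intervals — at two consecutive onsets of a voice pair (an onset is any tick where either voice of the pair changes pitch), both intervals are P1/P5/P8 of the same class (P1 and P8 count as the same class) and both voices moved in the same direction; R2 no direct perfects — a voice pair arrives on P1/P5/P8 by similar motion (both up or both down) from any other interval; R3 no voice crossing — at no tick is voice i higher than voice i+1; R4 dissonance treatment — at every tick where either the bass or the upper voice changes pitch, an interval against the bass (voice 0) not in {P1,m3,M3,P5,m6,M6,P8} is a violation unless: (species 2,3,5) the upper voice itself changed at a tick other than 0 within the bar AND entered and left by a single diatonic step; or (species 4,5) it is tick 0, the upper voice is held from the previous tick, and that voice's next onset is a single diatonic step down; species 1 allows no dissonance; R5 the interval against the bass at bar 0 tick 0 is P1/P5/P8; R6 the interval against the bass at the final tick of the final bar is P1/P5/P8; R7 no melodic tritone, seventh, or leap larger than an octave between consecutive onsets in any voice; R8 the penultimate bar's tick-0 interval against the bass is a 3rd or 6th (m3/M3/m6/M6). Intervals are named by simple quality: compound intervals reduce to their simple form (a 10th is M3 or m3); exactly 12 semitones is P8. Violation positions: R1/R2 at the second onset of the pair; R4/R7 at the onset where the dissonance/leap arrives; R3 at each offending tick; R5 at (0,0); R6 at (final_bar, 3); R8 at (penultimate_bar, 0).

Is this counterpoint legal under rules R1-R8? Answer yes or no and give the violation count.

bar 0: v0=C3 v1=C4 (P8)
bar 1: v0=D3 v1=B3 (M6)
bar 2: v0=B2 v1=G3 (m6)
bar 3: v0=C3 v1=A3 (M6)
bar 4: v0=D3 v1=B3 (M6)
bar 5: v0=C3 v1=E3 (M3)
bar 6: v0=D3 v1=B3 (M6)
bar 7: v0=C3 v1=C4 (P8)
  R1 @ bar7.0: D3/D4 P8 -> C3/C4 P8 similar

No (1 violations)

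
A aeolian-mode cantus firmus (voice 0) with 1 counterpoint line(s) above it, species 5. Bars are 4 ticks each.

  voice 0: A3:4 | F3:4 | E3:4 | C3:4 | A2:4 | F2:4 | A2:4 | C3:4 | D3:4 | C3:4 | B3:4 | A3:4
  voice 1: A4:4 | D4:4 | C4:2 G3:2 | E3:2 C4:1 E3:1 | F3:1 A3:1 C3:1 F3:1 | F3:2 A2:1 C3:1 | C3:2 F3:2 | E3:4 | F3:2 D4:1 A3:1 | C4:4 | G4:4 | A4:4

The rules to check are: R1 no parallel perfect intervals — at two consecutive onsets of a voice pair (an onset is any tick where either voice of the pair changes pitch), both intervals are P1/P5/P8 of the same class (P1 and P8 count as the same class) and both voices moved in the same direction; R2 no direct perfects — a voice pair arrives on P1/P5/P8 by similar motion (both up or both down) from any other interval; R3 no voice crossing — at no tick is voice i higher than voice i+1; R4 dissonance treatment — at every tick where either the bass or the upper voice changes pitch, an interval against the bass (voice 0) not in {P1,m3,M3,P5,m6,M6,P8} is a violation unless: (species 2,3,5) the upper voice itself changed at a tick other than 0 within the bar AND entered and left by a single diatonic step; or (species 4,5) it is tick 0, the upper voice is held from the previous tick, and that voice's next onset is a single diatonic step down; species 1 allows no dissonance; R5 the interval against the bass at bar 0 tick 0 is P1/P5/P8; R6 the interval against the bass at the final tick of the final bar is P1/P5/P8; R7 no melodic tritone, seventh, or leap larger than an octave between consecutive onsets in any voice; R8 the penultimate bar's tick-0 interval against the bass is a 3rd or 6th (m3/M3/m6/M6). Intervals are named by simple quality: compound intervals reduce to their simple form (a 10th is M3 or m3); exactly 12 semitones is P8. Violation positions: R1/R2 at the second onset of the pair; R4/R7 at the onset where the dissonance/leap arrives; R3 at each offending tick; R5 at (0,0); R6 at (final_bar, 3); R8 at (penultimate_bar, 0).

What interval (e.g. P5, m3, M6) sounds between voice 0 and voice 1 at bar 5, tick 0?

voice 0=F2 voice 1=F3 -> P8

P8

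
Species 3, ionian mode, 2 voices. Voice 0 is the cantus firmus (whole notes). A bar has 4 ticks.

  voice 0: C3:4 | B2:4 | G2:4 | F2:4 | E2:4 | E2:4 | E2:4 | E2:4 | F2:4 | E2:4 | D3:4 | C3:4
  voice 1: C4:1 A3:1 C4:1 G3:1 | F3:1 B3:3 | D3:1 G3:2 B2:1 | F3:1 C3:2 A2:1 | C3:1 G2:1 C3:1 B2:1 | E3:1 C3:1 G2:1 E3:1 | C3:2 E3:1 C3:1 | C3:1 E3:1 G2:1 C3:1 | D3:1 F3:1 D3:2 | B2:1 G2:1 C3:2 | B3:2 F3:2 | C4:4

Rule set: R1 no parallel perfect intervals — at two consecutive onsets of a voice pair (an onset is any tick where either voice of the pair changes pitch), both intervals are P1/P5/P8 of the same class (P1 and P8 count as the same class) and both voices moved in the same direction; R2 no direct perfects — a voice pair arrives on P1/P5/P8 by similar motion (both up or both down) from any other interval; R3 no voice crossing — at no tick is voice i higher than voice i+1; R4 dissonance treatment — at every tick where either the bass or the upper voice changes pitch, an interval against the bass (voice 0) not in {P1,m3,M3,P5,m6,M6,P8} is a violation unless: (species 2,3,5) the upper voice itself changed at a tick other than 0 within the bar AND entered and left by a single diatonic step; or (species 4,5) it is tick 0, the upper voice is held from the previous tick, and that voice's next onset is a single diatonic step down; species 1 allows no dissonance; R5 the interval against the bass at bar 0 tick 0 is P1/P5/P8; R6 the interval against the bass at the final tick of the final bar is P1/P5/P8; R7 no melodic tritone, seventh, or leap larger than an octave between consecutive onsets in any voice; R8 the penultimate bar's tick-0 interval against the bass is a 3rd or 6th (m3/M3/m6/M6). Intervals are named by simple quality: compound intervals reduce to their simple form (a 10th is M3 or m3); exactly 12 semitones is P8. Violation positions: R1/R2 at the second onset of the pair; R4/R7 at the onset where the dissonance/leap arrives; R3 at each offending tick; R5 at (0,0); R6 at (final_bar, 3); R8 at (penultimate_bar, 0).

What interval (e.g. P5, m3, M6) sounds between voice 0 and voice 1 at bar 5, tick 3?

P8

voice 0=E2 voice 1=E3 -> P8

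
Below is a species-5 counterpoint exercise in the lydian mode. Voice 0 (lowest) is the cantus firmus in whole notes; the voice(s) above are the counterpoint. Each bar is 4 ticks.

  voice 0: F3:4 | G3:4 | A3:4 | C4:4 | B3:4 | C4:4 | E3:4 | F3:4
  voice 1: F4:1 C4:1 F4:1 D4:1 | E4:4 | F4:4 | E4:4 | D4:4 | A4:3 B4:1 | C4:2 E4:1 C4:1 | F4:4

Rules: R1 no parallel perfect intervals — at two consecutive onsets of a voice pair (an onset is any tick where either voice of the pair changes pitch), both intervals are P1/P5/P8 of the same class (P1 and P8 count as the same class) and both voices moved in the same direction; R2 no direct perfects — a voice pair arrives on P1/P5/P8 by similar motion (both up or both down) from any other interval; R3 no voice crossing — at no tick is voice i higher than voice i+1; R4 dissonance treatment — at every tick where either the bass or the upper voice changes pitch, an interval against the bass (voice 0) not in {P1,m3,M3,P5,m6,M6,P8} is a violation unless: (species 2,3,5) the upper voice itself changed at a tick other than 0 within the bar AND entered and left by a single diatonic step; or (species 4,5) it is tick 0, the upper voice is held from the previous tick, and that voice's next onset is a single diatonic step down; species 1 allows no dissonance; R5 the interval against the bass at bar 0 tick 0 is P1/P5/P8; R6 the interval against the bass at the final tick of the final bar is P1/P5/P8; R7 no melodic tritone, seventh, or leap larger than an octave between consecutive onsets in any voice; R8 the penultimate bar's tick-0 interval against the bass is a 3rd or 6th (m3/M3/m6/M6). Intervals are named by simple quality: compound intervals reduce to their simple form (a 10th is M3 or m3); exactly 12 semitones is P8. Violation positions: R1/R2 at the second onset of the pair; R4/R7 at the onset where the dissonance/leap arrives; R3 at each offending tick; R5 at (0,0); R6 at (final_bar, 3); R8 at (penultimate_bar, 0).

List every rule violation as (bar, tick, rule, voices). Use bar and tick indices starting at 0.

bar 0: v0=F3 v1=F4 downbeat P8
bar 1: v0=G3 v1=E4 downbeat M6
bar 2: v0=A3 v1=F4 downbeat m6
bar 3: v0=C4 v1=E4 downbeat M3
bar 4: v0=B3 v1=D4 downbeat m3
bar 5: v0=C4 v1=A4 downbeat M6
bar 6: v0=E3 v1=C4 downbeat m6
bar 7: v0=F3 v1=F4 downbeat P8
  -> R4 @ bar 5 tick 3 v(0, 1): C4/B4 M7 untreated
  -> R7 @ bar 6 tick 0 v(1,): B4->C4 leap 11st
  -> R2 @ bar 7 tick 0 v(0, 1): E3/C4 m6 -> F3/F4 P8 similar

(5, 3, R4, (0, 1))
(6, 0, R7, (1,))
(7, 0, R2, (0, 1))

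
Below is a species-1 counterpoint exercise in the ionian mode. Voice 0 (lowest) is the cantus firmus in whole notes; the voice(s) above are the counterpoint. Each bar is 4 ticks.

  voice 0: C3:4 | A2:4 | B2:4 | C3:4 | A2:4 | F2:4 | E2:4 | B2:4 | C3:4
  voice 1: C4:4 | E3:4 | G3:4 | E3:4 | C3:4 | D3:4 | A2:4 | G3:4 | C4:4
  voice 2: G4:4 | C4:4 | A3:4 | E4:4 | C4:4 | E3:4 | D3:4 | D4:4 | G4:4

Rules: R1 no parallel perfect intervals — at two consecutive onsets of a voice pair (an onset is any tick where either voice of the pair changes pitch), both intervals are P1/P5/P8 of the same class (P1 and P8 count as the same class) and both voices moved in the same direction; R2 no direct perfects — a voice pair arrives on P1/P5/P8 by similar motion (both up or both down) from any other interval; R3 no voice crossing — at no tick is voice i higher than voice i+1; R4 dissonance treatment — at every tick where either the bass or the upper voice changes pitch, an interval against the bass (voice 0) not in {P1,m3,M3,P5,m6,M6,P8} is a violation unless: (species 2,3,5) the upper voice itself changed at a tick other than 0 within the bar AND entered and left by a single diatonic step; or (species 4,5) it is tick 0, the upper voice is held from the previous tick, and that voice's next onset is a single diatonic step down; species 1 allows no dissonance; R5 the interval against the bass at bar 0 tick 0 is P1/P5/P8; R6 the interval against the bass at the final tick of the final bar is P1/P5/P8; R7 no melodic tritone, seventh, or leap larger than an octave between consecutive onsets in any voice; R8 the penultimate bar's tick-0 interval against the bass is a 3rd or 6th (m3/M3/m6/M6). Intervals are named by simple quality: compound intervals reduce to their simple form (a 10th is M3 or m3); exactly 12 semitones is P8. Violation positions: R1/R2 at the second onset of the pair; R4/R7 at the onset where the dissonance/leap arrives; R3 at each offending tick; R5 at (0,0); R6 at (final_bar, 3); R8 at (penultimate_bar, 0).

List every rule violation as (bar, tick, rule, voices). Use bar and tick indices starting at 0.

bar 0: v0=C3 v1=C4 v2=G4 downbeat P5
bar 1: v0=A2 v1=E3 v2=C4 downbeat m3
bar 2: v0=B2 v1=G3 v2=A3 downbeat m7
bar 3: v0=C3 v1=E3 v2=E4 downbeat M3
bar 4: v0=A2 v1=C3 v2=C4 downbeat m3
bar 5: v0=F2 v1=D3 v2=E3 downbeat M7
bar 6: v0=E2 v1=A2 v2=D3 downbeat m7
bar 7: v0=B2 v1=G3 v2=D4 downbeat m3
bar 8: v0=C3 v1=C4 v2=G4 downbeat P5
  -> R2 @ bar 1 tick 0 v(0, 1): C3/C4 P8 -> A2/E3 P5 similar
  -> R4 @ bar 2 tick 0 v(0, 2): B2/A3 m7 untreated
  -> R1 @ bar 4 tick 0 v(1, 2): E3/E4 P8 -> C3/C4 P8 similar
  -> R4 @ bar 5 tick 0 v(0, 2): F2/E3 M7 untreated
  -> R4 @ bar 6 tick 0 v(0, 1): E2/A2 P4 untreated
  -> R4 @ bar 6 tick 0 v(0, 2): E2/D3 m7 untreated
  -> R2 @ bar 7 tick 0 v(1, 2): A2/D3 P4 -> G3/D4 P5 similar
  -> R7 @ bar 7 tick 0 v(1,): A2->G3 leap 10st
  -> R1 @ bar 8 tick 0 v(1, 2): G3/D4 P5 -> C4/G4 P5 similar
  -> R2 @ bar 8 tick 0 v(0, 1): B2/G3 m6 -> C3/C4 P8 similar
  -> R2 @ bar 8 tick 0 v(0, 2): B2/D4 m3 -> C3/G4 P5 similar

(1, 0, R2, (0, 1))
(2, 0, R4, (0, 2))
(4, 0, R1, (1, 2))
(5, 0, R4, (0, 2))
(6, 0, R4, (0, 1))
(6, 0, R4, (0, 2))
(7, 0, R2, (1, 2))
(7, 0, R7, (1,))
(8, 0, R1, (1, 2))
(8, 0, R2, (0, 1))
(8, 0, R2, (0, 2))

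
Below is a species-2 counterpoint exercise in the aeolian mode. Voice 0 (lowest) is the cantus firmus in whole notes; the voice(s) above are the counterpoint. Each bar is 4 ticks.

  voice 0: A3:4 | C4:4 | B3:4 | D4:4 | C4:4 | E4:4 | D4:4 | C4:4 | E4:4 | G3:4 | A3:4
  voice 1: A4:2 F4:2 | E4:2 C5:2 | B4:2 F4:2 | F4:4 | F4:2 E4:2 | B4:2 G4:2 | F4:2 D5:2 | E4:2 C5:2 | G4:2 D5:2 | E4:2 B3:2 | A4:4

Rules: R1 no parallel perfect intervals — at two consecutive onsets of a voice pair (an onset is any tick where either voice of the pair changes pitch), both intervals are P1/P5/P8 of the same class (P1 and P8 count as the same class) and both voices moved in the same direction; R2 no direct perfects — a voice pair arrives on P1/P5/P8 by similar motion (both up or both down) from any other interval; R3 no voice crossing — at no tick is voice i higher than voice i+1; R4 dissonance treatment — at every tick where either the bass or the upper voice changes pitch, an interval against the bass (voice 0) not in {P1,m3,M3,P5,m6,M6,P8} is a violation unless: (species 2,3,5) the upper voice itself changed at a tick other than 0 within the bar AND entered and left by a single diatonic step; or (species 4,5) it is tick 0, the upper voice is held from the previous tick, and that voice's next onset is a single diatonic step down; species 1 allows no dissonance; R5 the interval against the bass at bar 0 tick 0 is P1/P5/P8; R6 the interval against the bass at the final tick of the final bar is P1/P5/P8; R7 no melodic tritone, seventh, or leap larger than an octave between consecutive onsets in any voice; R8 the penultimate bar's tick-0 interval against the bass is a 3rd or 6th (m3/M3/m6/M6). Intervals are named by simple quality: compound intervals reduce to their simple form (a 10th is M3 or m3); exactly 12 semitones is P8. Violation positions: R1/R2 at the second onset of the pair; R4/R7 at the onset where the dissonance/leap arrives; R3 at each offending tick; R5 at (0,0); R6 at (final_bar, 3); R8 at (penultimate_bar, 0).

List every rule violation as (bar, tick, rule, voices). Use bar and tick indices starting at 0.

bar 0: v0=A3 v1=A4 downbeat P8
bar 1: v0=C4 v1=E4 downbeat M3
bar 2: v0=B3 v1=B4 downbeat P8
bar 3: v0=D4 v1=F4 downbeat m3
bar 4: v0=C4 v1=F4 downbeat P4
bar 5: v0=E4 v1=B4 downbeat P5
bar 6: v0=D4 v1=F4 downbeat m3
bar 7: v0=C4 v1=E4 downbeat M3
bar 8: v0=E4 v1=G4 downbeat m3
bar 9: v0=G3 v1=E4 downbeat M6
bar 10: v0=A3 v1=A4 downbeat P8
  -> R1 @ bar 2 tick 0 v(0, 1): C4/C5 P8 -> B3/B4 P8 similar
  -> R4 @ bar 2 tick 2 v(0, 1): B3/F4 TT untreated
  -> R7 @ bar 2 tick 2 v(1,): B4->F4 leap 6st
  -> R4 @ bar 4 tick 0 v(0, 1): C4/F4 P4 untreated
  -> R2 @ bar 5 tick 0 v(0, 1): C4/E4 M3 -> E4/B4 P5 similar
  -> R7 @ bar 7 tick 0 v(1,): D5->E4 leap 10st
  -> R4 @ bar 8 tick 2 v(0, 1): E4/D5 m7 untreated
  -> R7 @ bar 9 tick 0 v(1,): D5->E4 leap 10st
  -> R2 @ bar 10 tick 0 v(0, 1): G3/B3 M3 -> A3/A4 P8 similar
  -> R7 @ bar 10 tick 0 v(1,): B3->A4 leap 10st

(2, 0, R1, (0, 1))
(2, 2, R4, (0, 1))
(2, 2, R7, (1,))
(4, 0, R4, (0, 1))
(5, 0, R2, (0, 1))
(7, 0, R7, (1,))
(8, 2, R4, (0, 1))
(9, 0, R7, (1,))
(10, 0, R2, (0, 1))
(10, 0, R7, (1,))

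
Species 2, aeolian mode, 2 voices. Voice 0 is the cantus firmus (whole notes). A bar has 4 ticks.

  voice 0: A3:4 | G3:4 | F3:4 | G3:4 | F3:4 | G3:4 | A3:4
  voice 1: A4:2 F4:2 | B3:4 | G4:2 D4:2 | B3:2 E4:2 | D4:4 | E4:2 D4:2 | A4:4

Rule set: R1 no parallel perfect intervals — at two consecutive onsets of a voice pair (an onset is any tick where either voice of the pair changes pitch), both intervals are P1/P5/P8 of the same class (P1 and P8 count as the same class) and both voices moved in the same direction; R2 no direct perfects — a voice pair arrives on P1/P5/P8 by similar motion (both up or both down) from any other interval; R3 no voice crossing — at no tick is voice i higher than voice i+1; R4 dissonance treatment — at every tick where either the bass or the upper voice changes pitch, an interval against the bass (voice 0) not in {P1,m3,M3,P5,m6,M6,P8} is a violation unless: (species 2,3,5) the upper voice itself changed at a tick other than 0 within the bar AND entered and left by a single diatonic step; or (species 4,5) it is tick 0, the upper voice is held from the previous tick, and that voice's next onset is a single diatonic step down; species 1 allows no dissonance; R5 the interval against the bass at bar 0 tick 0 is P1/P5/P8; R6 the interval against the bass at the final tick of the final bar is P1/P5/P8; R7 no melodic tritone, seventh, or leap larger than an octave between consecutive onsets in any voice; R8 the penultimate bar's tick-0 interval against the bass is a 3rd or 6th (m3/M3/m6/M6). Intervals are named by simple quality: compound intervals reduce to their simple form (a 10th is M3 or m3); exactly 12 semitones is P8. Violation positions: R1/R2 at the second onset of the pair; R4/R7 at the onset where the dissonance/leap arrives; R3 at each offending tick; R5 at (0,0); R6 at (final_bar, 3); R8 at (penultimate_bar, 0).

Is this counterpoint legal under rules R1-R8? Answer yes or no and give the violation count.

No (3 violations)

bar 0: v0=A3 v1=A4 (P8)
bar 1: v0=G3 v1=B3 (M3)
bar 2: v0=F3 v1=G4 (M2)
bar 3: v0=G3 v1=B3 (M3)
bar 4: v0=F3 v1=D4 (M6)
bar 5: v0=G3 v1=E4 (M6)
bar 6: v0=A3 v1=A4 (P8)
  R7 @ bar1.0: F4->B3 leap 6st
  R4 @ bar2.0: F3/G4 M2 untreated
  R2 @ bar6.0: G3/D4 P5 -> A3/A4 P8 similar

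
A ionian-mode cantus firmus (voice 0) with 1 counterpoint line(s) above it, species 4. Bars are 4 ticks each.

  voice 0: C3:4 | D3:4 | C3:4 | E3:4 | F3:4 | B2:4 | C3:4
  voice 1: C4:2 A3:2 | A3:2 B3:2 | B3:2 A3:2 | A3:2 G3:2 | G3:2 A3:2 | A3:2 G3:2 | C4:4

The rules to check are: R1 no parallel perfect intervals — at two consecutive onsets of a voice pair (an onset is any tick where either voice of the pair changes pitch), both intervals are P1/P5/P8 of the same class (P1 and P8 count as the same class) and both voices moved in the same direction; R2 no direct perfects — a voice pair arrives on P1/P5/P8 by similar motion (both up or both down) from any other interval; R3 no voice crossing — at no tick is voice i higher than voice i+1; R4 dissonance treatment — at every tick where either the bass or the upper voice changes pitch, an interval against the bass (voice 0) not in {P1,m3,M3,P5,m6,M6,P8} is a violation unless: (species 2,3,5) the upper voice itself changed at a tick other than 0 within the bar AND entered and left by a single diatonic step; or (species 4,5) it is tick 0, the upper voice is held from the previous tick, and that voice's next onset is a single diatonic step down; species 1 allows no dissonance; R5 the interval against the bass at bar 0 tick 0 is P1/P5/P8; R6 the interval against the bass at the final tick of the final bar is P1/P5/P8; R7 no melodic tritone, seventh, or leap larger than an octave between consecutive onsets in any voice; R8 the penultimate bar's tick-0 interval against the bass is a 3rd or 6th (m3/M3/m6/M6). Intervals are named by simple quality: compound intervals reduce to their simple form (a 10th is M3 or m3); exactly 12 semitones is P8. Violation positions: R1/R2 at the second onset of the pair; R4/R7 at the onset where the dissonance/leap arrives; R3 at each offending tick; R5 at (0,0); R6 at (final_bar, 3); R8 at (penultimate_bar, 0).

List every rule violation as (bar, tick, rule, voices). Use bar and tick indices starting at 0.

(4, 0, R4, (0, 1))
(5, 0, R7, (0,))
(5, 0, R8, (0, 1))
(6, 0, R2, (0, 1))

bar 0: v0=C3 v1=C4 downbeat P8
bar 1: v0=D3 v1=A3 downbeat P5
bar 2: v0=C3 v1=B3 downbeat M7
bar 3: v0=E3 v1=A3 downbeat P4
bar 4: v0=F3 v1=G3 downbeat M2
bar 5: v0=B2 v1=A3 downbeat m7
bar 6: v0=C3 v1=C4 downbeat P8
  -> R4 @ bar 4 tick 0 v(0, 1): F3/G3 M2 untreated
  -> R7 @ bar 5 tick 0 v(0,): F3->B2 leap 6st
  -> R8 @ bar 5 tick 0 v(0, 1): penult m7 not 3rd/6th
  -> R2 @ bar 6 tick 0 v(0, 1): B2/G3 m6 -> C3/C4 P8 similar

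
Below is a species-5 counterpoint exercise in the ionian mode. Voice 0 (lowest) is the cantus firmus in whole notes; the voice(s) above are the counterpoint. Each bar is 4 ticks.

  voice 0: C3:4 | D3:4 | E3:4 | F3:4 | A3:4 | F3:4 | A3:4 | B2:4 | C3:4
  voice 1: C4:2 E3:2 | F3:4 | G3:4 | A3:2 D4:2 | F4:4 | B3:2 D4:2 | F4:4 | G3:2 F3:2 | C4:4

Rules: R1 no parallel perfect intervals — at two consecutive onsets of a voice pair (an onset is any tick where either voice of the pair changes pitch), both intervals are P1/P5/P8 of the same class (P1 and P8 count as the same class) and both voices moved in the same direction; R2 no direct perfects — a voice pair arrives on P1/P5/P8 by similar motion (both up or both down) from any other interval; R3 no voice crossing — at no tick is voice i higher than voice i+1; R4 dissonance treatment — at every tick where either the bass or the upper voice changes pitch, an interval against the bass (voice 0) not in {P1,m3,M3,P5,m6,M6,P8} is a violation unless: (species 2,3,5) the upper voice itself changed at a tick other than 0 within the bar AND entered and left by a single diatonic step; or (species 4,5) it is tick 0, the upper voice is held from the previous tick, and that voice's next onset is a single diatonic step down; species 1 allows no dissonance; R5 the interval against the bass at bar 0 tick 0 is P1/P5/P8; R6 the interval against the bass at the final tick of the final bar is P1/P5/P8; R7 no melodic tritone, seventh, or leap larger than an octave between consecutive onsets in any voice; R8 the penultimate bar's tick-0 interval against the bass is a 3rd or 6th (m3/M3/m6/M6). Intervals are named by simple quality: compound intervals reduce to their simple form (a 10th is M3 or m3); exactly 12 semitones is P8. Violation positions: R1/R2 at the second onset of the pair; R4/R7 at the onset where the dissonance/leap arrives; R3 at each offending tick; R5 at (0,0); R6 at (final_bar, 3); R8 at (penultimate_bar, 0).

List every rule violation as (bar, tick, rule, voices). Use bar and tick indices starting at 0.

bar 0: v0=C3 v1=C4 downbeat P8
bar 1: v0=D3 v1=F3 downbeat m3
bar 2: v0=E3 v1=G3 downbeat m3
bar 3: v0=F3 v1=A3 downbeat M3
bar 4: v0=A3 v1=F4 downbeat m6
bar 5: v0=F3 v1=B3 downbeat TT
bar 6: v0=A3 v1=F4 downbeat m6
bar 7: v0=B2 v1=G3 downbeat m6
bar 8: v0=C3 v1=C4 downbeat P8
  -> R4 @ bar 5 tick 0 v(0, 1): F3/B3 TT untreated
  -> R7 @ bar 5 tick 0 v(1,): F4->B3 leap 6st
  -> R7 @ bar 7 tick 0 v(0,): A3->B2 leap 10st
  -> R7 @ bar 7 tick 0 v(1,): F4->G3 leap 10st
  -> R4 @ bar 7 tick 2 v(0, 1): B2/F3 TT untreated
  -> R2 @ bar 8 tick 0 v(0, 1): B2/F3 TT -> C3/C4 P8 similar

(5, 0, R4, (0, 1))
(5, 0, R7, (1,))
(7, 0, R7, (0,))
(7, 0, R7, (1,))
(7, 2, R4, (0, 1))
(8, 0, R2, (0, 1))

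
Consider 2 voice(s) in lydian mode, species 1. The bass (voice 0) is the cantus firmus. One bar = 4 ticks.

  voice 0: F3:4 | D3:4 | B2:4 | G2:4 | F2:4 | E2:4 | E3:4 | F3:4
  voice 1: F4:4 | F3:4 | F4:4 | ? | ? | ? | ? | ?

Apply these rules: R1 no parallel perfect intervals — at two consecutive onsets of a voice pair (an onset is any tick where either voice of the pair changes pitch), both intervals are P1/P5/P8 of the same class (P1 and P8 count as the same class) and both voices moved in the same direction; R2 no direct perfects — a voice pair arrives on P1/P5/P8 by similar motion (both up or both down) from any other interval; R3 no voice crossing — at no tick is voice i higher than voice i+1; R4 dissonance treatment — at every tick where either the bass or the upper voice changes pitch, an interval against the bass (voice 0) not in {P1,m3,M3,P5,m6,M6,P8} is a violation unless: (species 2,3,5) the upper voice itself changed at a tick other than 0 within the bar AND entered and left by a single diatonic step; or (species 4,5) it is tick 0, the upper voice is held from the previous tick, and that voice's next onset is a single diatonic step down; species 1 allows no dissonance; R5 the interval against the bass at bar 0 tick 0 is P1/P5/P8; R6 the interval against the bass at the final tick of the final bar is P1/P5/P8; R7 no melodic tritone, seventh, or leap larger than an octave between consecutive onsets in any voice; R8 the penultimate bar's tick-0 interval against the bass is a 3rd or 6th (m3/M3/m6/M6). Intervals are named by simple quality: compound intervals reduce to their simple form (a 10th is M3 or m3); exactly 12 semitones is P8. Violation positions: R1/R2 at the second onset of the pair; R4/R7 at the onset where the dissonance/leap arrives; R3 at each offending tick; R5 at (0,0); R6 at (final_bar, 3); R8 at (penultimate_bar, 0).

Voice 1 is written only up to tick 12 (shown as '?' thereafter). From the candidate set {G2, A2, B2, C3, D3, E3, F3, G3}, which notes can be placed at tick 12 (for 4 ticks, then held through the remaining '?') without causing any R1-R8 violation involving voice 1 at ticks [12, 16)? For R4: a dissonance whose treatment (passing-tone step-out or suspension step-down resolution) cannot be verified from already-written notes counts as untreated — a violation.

G2: violates R2,R7
A2: violates R4,R7
B2: violates R7
C3: violates R4,R7
D3: violates R2,R7
E3: violates R7
F3: violates R4
G3: violates R2,R7

{}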